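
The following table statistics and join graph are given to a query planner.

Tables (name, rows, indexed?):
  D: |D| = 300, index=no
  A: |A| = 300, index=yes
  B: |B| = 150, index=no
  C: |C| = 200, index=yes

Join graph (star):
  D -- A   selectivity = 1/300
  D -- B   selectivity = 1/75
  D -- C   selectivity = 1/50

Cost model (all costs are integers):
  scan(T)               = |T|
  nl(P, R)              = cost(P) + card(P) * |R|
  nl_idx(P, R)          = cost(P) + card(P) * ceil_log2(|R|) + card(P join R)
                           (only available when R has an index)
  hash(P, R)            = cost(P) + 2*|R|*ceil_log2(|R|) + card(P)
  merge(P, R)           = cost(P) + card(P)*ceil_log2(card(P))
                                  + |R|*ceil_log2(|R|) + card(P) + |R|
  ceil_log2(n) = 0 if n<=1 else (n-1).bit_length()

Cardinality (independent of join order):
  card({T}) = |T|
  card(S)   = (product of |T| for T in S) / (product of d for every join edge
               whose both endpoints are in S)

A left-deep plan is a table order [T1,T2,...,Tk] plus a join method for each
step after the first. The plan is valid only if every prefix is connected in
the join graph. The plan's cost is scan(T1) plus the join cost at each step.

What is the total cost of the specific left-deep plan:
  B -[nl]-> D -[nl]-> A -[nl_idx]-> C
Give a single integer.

232350

step 1: scan B: cost=150, card=150
step 2: join D via nl
    card(P join D) = 150*300/(75) = 600
    cost = 150 + 150*300 = 45150
step 3: join A via nl
    card(P join A) = 600*300/(300) = 600
    cost = 45150 + 600*300 = 225150
step 4: join C via nl_idx
    card(P join C) = 600*200/(50) = 2400
    cost = 225150 + 600*8 + 2400 = 232350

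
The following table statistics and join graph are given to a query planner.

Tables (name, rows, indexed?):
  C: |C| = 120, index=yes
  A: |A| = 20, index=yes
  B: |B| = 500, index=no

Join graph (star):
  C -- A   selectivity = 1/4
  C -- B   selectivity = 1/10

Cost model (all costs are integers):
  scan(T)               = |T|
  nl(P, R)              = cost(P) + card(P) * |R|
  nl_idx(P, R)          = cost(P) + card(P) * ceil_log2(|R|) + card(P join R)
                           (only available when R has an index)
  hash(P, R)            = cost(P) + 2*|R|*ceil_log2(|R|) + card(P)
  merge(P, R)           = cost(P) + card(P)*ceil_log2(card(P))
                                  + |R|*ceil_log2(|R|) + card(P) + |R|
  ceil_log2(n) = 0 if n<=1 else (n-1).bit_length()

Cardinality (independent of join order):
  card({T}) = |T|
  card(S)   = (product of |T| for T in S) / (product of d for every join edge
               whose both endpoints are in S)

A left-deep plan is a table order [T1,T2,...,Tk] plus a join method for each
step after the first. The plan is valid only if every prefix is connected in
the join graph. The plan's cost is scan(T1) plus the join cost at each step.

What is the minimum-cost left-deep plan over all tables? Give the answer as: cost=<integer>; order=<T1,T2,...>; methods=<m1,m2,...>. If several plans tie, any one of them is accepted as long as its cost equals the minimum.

Selinger DP (subsets sized 1..n):
  {C}: scan cost=120, card=120
  {A}: scan cost=20, card=20
  {B}: scan cost=500, card=500
  {AC}: card=600; try (A,hash)→440, (C,nl_idx)→760, (C,merge)→1100, (A,merge)→1200, (A,nl_idx)→1320, (C,hash)→1720 …(+2); best=440 via (A,hash)
  {BC}: card=6000; try (C,hash)→2680, (B,merge)→6080, (C,merge)→6460, (B,hash)→9240, (C,nl_idx)→10000, (B,nl)→60120 …(+1); best=2680 via (C,hash)
  {ABC}: card=30000; try (A,hash)→8880, (B,hash)→10040, (B,merge)→12040, (A,nl_idx)→62680, (A,merge)→86800, (A,nl)→122680 …(+1); best=8880 via (A,hash)

cost=8880; order=B,C,A; methods=hash,hash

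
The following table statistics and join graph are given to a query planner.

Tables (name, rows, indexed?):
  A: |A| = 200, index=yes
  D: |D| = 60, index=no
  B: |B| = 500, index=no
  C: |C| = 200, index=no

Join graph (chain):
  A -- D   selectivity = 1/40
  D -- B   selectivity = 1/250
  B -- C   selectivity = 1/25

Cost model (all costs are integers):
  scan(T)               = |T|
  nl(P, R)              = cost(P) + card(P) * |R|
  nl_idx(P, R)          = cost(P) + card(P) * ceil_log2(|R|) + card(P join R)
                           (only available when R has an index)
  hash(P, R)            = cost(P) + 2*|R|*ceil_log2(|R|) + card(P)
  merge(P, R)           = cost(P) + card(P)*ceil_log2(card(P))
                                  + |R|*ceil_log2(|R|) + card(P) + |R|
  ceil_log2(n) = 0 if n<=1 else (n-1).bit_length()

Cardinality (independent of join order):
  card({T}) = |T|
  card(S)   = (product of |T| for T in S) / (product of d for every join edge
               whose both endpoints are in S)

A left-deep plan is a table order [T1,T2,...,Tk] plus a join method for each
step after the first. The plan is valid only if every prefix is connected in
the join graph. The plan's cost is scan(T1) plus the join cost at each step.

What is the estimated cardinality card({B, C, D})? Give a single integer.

Tables in S: B(500), C(200), D(60)
Edges inside S: D-B(d=250), B-C(d=25)
numerator = 500 * 200 * 60 = 6000000
denominator = 250 * 25 = 6250
card(S) = 6000000 / 6250 = 960

960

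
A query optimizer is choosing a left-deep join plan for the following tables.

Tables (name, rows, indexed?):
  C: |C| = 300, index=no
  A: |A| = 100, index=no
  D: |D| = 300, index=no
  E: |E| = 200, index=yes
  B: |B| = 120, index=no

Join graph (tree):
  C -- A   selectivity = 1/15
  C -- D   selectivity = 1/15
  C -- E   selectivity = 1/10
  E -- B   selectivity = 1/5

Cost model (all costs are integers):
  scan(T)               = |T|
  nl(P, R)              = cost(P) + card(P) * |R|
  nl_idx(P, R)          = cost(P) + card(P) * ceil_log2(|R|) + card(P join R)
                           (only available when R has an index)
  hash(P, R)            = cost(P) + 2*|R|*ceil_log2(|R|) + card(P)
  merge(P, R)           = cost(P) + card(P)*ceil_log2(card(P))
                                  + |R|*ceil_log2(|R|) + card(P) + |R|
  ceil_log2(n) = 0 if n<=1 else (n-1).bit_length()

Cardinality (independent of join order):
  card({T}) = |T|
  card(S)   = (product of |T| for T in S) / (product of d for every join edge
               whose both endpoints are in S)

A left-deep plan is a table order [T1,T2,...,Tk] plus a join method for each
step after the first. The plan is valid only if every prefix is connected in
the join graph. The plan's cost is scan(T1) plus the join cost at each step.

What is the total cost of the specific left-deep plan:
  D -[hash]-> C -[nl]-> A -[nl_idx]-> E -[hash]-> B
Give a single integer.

step 1: scan D: cost=300, card=300
step 2: join C via hash
    card(P join C) = 300*300/(15) = 6000
    cost = 300 + 2*300*9 + 300 = 6000
step 3: join A via nl
    card(P join A) = 6000*100/(15) = 40000
    cost = 6000 + 6000*100 = 606000
step 4: join E via nl_idx
    card(P join E) = 40000*200/(10) = 800000
    cost = 606000 + 40000*8 + 800000 = 1726000
step 5: join B via hash
    card(P join B) = 800000*120/(5) = 19200000
    cost = 1726000 + 2*120*7 + 800000 = 2527680

2527680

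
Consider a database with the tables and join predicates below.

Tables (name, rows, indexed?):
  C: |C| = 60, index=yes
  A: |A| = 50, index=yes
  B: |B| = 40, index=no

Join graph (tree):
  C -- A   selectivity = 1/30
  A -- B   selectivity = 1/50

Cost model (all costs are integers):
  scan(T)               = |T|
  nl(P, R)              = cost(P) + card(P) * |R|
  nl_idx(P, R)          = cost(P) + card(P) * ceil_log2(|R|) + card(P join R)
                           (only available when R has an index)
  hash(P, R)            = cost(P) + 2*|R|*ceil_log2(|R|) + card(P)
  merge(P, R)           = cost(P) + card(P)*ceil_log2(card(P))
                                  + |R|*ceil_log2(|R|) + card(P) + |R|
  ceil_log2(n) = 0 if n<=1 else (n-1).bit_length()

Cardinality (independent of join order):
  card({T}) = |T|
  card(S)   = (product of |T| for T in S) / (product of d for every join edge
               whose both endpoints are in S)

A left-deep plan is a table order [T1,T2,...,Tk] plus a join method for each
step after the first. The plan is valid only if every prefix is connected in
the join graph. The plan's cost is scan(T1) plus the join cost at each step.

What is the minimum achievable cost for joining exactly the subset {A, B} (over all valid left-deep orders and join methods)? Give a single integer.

320

Selinger DP over subsets of {A,B}:
  {A}: scan cost=50, card=50
  {B}: scan cost=40, card=40
  {AB}: card=40; try (A,nl_idx)→320, (B,hash)→580, (A,merge)→670, (B,merge)→680, (A,hash)→680, (A,nl)→2040 …(+1); best=320 via (A,nl_idx)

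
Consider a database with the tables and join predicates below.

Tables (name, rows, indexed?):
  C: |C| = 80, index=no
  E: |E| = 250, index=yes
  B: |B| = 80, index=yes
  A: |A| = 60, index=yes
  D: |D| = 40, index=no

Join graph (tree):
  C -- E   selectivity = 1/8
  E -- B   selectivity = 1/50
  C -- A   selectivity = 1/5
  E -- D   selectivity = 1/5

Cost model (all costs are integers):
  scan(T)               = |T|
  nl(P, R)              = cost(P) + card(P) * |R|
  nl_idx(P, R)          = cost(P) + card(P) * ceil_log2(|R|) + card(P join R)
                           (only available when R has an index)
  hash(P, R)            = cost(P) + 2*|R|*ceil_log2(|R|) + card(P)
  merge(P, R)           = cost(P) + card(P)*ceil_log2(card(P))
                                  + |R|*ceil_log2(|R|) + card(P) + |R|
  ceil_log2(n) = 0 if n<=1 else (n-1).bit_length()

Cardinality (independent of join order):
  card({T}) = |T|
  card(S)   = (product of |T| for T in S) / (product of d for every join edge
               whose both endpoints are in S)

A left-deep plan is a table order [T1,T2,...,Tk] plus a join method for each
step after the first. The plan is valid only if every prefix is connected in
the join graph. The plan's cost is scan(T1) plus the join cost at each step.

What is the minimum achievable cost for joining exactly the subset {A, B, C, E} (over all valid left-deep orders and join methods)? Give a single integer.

Selinger DP over subsets of {A,B,C,E}:
  {C}: scan cost=80, card=80
  {E}: scan cost=250, card=250
  {B}: scan cost=80, card=80
  {A}: scan cost=60, card=60
  {CE}: card=2500; try (C,hash)→1620, (E,merge)→2970, (C,merge)→3140, (E,nl_idx)→3220, (E,hash)→4160, (E,nl)→20080 …(+1); best=1620 via (C,hash)
  {AC}: card=960; try (A,hash)→880, (C,merge)→1120, (A,merge)→1140, (C,hash)→1240, (A,nl_idx)→1520, (C,nl)→4860 …(+1); best=880 via (A,hash)
  {BE}: card=400; try (E,nl_idx)→1120, (B,hash)→1620, (B,nl_idx)→2400, (E,merge)→2970, (B,merge)→3140, (E,hash)→4160 …(+2); best=1120 via (E,nl_idx)
  {BCE}: card=4000; try (C,hash)→2640, (B,hash)→5240, (C,merge)→5760, (B,nl_idx)→23120, (C,nl)→33120, (B,merge)→34760 …(+1); best=2640 via (C,hash)
  {ACE}: card=30000; try (A,hash)→4840, (E,hash)→5840, (E,merge)→13690, (A,merge)→34540, (E,nl_idx)→38560, (A,nl_idx)→46620 …(+2); best=4840 via (A,hash)
  {ABCE}: card=48000; try (A,hash)→7360, (B,hash)→35960, (A,merge)→55060, (A,nl_idx)→74640, (A,nl)→242640, (B,nl_idx)→262840 …(+2); best=7360 via (A,hash)

7360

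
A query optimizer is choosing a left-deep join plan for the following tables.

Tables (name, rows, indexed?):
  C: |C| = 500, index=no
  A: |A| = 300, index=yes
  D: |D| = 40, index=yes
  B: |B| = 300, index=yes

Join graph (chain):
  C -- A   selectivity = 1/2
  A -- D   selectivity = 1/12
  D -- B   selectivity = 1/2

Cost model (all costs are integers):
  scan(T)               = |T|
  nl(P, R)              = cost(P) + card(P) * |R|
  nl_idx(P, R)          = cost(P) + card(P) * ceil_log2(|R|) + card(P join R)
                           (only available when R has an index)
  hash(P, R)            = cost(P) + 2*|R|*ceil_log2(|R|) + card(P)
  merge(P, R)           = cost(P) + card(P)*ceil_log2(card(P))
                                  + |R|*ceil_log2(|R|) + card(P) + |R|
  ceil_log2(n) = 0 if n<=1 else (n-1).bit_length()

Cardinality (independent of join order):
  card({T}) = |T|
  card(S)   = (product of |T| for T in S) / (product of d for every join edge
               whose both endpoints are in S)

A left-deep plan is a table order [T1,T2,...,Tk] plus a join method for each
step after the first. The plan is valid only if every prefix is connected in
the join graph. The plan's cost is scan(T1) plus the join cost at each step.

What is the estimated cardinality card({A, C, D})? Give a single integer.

250000

Tables in S: A(300), C(500), D(40)
Edges inside S: C-A(d=2), A-D(d=12)
numerator = 300 * 500 * 40 = 6000000
denominator = 2 * 12 = 24
card(S) = 6000000 / 24 = 250000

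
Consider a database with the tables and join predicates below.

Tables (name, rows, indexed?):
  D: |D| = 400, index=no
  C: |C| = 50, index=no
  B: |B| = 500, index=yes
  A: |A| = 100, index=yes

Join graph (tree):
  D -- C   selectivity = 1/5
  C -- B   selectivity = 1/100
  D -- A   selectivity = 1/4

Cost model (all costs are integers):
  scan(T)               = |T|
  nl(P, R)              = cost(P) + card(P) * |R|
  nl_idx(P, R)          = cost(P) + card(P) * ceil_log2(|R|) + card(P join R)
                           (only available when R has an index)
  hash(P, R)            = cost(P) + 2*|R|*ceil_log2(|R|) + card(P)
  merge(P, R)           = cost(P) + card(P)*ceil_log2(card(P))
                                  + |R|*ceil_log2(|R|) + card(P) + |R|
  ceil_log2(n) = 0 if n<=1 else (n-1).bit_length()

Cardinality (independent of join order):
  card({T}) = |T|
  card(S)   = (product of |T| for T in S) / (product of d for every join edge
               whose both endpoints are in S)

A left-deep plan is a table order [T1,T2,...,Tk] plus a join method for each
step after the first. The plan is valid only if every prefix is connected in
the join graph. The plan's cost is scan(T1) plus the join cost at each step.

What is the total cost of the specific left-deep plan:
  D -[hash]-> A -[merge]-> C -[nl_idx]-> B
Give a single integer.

1552550

step 1: scan D: cost=400, card=400
step 2: join A via hash
    card(P join A) = 400*100/(4) = 10000
    cost = 400 + 2*100*7 + 400 = 2200
step 3: join C via merge
    card(P join C) = 10000*50/(5) = 100000
    cost = 2200 + 10000*14 + 50*6 + 10000 + 50 = 152550
step 4: join B via nl_idx
    card(P join B) = 100000*500/(100) = 500000
    cost = 152550 + 100000*9 + 500000 = 1552550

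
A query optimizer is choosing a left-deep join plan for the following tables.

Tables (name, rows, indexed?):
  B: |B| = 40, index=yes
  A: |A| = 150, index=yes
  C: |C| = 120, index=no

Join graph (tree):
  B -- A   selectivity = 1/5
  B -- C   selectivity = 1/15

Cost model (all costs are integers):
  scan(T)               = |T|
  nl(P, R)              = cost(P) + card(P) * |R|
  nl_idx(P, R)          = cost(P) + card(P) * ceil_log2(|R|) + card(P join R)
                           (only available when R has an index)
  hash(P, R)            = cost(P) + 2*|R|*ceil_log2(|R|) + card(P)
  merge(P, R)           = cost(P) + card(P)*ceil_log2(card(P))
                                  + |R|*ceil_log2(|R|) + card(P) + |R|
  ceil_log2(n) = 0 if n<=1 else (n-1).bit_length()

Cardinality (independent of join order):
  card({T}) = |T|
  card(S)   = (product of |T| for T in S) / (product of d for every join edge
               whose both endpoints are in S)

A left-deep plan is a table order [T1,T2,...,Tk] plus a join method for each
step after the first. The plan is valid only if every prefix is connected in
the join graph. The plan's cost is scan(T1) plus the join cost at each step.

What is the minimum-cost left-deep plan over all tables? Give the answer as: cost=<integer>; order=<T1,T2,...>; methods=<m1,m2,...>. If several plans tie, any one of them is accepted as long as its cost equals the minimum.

Selinger DP (subsets sized 1..n):
  {B}: scan cost=40, card=40
  {A}: scan cost=150, card=150
  {C}: scan cost=120, card=120
  {AB}: card=1200; try (B,hash)→780, (A,nl_idx)→1560, (A,merge)→1670, (B,merge)→1780, (B,nl_idx)→2250, (A,hash)→2480 …(+2); best=780 via (B,hash)
  {BC}: card=320; try (B,hash)→720, (B,nl_idx)→1160, (C,merge)→1280, (B,merge)→1360, (C,hash)→1760, (C,nl)→4840 …(+1); best=720 via (B,hash)
  {ABC}: card=9600; try (A,hash)→3440, (C,hash)→3660, (A,merge)→5270, (A,nl_idx)→12880, (C,merge)→16140, (A,nl)→48720 …(+1); best=3440 via (A,hash)

cost=3440; order=C,B,A; methods=hash,hash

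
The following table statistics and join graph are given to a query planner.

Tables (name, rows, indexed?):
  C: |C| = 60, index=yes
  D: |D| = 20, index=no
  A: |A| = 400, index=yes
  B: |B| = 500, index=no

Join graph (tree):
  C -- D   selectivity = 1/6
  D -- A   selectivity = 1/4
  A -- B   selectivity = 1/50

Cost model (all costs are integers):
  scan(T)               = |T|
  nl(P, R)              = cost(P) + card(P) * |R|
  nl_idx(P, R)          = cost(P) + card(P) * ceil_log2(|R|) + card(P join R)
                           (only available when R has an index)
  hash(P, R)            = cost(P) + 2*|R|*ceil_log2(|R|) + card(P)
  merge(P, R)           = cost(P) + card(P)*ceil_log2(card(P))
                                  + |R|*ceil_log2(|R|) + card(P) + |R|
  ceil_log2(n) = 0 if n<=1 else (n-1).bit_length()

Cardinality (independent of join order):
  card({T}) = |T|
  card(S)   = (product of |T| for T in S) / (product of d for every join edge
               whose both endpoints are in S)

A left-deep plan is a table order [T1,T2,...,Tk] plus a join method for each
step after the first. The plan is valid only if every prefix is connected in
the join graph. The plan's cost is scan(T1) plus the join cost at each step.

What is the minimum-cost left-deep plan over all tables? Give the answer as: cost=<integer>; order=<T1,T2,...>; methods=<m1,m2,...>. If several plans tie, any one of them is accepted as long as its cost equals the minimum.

Selinger DP (subsets sized 1..n):
  {C}: scan cost=60, card=60
  {D}: scan cost=20, card=20
  {A}: scan cost=400, card=400
  {B}: scan cost=500, card=500
  {CD}: card=200; try (D,hash)→320, (C,nl_idx)→340, (C,merge)→560, (D,merge)→600, (C,hash)→760, (C,nl)→1220 …(+1); best=320 via (D,hash)
  {AD}: card=2000; try (D,hash)→1000, (A,nl_idx)→2200, (A,merge)→4140, (D,merge)→4520, (A,hash)→7240, (A,nl)→8020 …(+1); best=1000 via (D,hash)
  {AB}: card=4000; try (A,hash)→8200, (A,nl_idx)→9000, (B,merge)→9400, (A,merge)→9500, (B,hash)→9800, (B,nl)→200400 …(+1); best=8200 via (A,hash)
  {ACD}: card=20000; try (C,hash)→3720, (A,merge)→6120, (A,hash)→7720, (A,nl_idx)→22120, (C,merge)→25420, (C,nl_idx)→33000 …(+2); best=3720 via (C,hash)
  {ABD}: card=20000; try (B,hash)→12000, (D,hash)→12400, (B,merge)→30000, (D,merge)→60320, (D,nl)→88200, (B,nl)→1001000; best=12000 via (B,hash)
  {ABCD}: card=200000; try (C,hash)→32720, (B,hash)→32720, (B,merge)→328720, (C,nl_idx)→332000, (C,merge)→332420, (C,nl)→1212000 …(+1); best=32720 via (C,hash)

cost=32720; order=A,D,B,C; methods=hash,hash,hash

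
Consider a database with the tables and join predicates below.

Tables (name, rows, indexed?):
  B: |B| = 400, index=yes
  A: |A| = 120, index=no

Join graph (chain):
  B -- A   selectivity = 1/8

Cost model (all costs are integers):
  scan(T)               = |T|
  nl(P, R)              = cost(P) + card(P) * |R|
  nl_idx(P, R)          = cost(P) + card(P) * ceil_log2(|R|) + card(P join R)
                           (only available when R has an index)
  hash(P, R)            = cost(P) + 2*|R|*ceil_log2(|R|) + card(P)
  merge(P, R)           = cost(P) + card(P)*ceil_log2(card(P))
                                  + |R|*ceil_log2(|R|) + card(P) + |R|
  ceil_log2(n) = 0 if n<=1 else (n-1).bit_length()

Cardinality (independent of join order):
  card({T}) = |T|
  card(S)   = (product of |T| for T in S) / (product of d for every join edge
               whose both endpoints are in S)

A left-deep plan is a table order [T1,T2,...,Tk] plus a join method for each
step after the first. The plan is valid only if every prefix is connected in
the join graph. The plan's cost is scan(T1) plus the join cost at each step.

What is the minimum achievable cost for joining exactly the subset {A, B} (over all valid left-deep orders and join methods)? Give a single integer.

2480

Selinger DP over subsets of {A,B}:
  {B}: scan cost=400, card=400
  {A}: scan cost=120, card=120
  {AB}: card=6000; try (A,hash)→2480, (B,merge)→5080, (A,merge)→5360, (B,nl_idx)→7200, (B,hash)→7440, (B,nl)→48120 …(+1); best=2480 via (A,hash)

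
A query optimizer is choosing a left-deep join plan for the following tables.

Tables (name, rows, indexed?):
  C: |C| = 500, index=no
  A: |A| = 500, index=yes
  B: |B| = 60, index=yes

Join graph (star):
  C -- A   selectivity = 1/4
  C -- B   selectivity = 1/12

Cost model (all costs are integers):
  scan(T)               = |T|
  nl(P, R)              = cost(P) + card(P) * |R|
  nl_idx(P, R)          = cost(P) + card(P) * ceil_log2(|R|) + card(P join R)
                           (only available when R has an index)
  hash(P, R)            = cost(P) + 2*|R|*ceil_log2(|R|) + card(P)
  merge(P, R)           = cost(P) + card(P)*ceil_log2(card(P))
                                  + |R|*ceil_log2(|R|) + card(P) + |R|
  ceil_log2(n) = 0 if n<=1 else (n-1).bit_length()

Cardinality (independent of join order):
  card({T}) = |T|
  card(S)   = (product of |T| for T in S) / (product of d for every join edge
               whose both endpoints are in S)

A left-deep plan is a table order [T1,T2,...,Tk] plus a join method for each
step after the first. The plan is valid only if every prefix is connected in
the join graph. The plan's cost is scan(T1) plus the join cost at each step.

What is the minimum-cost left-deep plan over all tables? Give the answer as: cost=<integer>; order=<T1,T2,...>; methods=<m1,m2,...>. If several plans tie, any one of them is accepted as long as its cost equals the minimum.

Selinger DP (subsets sized 1..n):
  {C}: scan cost=500, card=500
  {A}: scan cost=500, card=500
  {B}: scan cost=60, card=60
  {AC}: card=62500; try (C,hash)→10000, (A,hash)→10000, (C,merge)→10500, (A,merge)→10500, (A,nl_idx)→67500, (C,nl)→250500 …(+1); best=10000 via (C,hash)
  {BC}: card=2500; try (B,hash)→1720, (C,merge)→5480, (B,merge)→5920, (B,nl_idx)→6000, (C,hash)→9120, (C,nl)→30060 …(+1); best=1720 via (B,hash)
  {ABC}: card=312500; try (A,hash)→13220, (A,merge)→39220, (B,hash)→73220, (A,nl_idx)→336720, (B,nl_idx)→697500, (B,merge)→1072920 …(+2); best=13220 via (A,hash)

cost=13220; order=C,B,A; methods=hash,hash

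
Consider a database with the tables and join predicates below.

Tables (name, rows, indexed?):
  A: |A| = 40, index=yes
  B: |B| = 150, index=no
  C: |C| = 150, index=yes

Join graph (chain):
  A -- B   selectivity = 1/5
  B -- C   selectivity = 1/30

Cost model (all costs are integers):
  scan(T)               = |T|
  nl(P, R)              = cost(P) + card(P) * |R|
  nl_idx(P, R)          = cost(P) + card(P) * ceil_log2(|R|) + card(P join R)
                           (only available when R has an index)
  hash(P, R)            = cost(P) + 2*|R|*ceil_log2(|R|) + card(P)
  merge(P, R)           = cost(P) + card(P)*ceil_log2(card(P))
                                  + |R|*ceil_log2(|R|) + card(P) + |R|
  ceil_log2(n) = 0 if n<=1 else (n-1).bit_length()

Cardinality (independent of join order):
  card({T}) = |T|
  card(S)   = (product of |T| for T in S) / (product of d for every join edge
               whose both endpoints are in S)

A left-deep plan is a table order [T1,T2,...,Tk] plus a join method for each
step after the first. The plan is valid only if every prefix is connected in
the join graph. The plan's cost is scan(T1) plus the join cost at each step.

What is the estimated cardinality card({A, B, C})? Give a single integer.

6000

Tables in S: A(40), B(150), C(150)
Edges inside S: A-B(d=5), B-C(d=30)
numerator = 40 * 150 * 150 = 900000
denominator = 5 * 30 = 150
card(S) = 900000 / 150 = 6000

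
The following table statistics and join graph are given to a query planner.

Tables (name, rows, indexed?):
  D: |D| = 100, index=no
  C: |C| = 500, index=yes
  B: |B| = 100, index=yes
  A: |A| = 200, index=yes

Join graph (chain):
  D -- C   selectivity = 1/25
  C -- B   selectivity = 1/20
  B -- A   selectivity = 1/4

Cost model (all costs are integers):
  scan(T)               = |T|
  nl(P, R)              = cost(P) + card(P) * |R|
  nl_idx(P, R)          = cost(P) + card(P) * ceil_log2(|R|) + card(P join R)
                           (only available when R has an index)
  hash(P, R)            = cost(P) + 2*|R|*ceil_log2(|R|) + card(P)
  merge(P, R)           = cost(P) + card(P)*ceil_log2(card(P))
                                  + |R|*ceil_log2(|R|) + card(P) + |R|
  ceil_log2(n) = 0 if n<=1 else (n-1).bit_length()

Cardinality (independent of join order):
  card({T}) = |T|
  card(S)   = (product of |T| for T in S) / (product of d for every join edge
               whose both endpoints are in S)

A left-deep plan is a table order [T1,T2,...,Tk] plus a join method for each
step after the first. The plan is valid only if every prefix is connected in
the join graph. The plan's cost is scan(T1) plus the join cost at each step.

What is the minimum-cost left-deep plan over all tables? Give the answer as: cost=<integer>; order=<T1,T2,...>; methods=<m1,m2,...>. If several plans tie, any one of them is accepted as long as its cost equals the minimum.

cost=19000; order=C,D,B,A; methods=hash,hash,hash

Selinger DP (subsets sized 1..n):
  {D}: scan cost=100, card=100
  {C}: scan cost=500, card=500
  {B}: scan cost=100, card=100
  {A}: scan cost=200, card=200
  {CD}: card=2000; try (D,hash)→2400, (C,nl_idx)→3000, (C,merge)→5900, (D,merge)→6300, (C,hash)→9200, (C,nl)→50100 …(+1); best=2400 via (D,hash)
  {BC}: card=2500; try (B,hash)→2400, (C,nl_idx)→3500, (C,merge)→5900, (B,merge)→6300, (B,nl_idx)→6500, (C,hash)→9200 …(+2); best=2400 via (B,hash)
  {AB}: card=5000; try (B,hash)→1800, (A,merge)→2700, (B,merge)→2800, (A,hash)→3400, (A,nl_idx)→5900, (B,nl_idx)→6600 …(+2); best=1800 via (B,hash)
  {BCD}: card=10000; try (B,hash)→5800, (D,hash)→6300, (B,nl_idx)→26400, (B,merge)→27200, (D,merge)→35700, (B,nl)→202400 …(+1); best=5800 via (B,hash)
  {ABC}: card=125000; try (A,hash)→8100, (C,hash)→15800, (A,merge)→36700, (C,merge)→76800, (A,nl_idx)→147400, (C,nl_idx)→171800 …(+2); best=8100 via (A,hash)
  {ABCD}: card=500000; try (A,hash)→19000, (D,hash)→134500, (A,merge)→157600, (A,nl_idx)→585800, (A,nl)→2005800, (D,merge)→2258900 …(+1); best=19000 via (A,hash)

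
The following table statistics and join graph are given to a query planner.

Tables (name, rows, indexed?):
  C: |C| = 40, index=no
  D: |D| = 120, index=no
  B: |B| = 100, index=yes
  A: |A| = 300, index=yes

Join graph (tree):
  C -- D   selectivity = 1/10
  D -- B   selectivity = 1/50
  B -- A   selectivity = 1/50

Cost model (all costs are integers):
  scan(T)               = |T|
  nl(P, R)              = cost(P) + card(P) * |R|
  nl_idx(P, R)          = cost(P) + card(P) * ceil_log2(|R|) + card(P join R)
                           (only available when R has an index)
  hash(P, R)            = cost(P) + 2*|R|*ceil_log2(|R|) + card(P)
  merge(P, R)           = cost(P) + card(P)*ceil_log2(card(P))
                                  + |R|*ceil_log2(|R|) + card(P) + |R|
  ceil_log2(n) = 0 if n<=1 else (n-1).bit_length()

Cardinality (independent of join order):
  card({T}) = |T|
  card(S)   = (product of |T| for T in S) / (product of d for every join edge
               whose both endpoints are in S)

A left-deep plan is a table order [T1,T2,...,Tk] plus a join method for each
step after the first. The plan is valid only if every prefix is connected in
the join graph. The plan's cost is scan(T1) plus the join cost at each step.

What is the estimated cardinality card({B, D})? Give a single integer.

240

Tables in S: B(100), D(120)
Edges inside S: D-B(d=50)
numerator = 100 * 120 = 12000
denominator = 50 = 50
card(S) = 12000 / 50 = 240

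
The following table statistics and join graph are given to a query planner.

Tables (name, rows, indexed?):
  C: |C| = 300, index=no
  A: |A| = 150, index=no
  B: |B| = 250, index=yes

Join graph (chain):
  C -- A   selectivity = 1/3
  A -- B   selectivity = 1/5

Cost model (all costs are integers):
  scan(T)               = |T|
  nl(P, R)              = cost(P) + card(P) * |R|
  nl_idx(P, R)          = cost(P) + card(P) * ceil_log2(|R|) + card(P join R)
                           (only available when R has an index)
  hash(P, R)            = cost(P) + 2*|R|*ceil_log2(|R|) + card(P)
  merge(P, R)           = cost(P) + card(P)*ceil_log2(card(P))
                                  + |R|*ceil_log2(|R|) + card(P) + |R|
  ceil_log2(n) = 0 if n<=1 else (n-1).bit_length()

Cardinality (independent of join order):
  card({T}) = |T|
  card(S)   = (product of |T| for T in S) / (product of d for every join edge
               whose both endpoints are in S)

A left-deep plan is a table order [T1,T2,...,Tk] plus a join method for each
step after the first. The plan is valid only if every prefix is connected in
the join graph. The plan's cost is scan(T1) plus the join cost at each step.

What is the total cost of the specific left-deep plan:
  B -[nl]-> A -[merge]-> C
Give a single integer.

145750

step 1: scan B: cost=250, card=250
step 2: join A via nl
    card(P join A) = 250*150/(5) = 7500
    cost = 250 + 250*150 = 37750
step 3: join C via merge
    card(P join C) = 7500*300/(3) = 750000
    cost = 37750 + 7500*13 + 300*9 + 7500 + 300 = 145750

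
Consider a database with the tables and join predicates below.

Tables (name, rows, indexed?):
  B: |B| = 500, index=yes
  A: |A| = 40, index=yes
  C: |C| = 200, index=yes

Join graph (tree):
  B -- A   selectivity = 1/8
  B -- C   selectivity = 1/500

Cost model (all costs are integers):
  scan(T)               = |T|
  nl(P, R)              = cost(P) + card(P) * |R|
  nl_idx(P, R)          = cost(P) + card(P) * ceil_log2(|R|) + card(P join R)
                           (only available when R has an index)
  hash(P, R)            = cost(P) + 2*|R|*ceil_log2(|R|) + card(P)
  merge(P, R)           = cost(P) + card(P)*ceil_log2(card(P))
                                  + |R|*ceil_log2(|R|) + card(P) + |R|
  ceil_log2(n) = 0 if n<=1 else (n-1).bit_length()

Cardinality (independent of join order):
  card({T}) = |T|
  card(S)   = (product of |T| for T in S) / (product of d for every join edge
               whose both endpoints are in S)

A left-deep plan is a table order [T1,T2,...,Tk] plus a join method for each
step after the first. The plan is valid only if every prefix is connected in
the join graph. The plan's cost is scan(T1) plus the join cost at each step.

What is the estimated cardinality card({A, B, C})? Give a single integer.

1000

Tables in S: A(40), B(500), C(200)
Edges inside S: B-A(d=8), B-C(d=500)
numerator = 40 * 500 * 200 = 4000000
denominator = 8 * 500 = 4000
card(S) = 4000000 / 4000 = 1000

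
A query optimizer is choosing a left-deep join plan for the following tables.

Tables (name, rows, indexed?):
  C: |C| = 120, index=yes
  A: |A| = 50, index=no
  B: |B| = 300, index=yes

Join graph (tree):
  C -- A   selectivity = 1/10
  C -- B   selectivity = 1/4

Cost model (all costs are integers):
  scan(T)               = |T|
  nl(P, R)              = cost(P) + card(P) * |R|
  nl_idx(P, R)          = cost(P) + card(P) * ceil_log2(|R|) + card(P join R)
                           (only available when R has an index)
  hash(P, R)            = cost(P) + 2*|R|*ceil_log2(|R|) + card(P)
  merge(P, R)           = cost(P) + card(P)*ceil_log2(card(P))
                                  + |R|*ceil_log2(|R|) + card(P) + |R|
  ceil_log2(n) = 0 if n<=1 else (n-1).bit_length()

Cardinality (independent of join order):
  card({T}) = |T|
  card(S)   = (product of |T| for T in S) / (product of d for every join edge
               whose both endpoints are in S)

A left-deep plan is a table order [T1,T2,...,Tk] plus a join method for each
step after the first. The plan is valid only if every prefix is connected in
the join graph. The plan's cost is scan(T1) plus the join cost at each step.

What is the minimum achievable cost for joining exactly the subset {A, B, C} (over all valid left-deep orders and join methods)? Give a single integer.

6840

Selinger DP over subsets of {A,B,C}:
  {C}: scan cost=120, card=120
  {A}: scan cost=50, card=50
  {B}: scan cost=300, card=300
  {AC}: card=600; try (A,hash)→840, (C,nl_idx)→1000, (C,merge)→1360, (A,merge)→1430, (C,hash)→1780, (C,nl)→6050 …(+1); best=840 via (A,hash)
  {BC}: card=9000; try (C,hash)→2280, (B,merge)→4080, (C,merge)→4260, (B,hash)→5640, (B,nl_idx)→10200, (C,nl_idx)→11400 …(+2); best=2280 via (C,hash)
  {ABC}: card=45000; try (B,hash)→6840, (B,merge)→10440, (A,hash)→11880, (B,nl_idx)→51240, (A,merge)→137630, (B,nl)→180840 …(+1); best=6840 via (B,hash)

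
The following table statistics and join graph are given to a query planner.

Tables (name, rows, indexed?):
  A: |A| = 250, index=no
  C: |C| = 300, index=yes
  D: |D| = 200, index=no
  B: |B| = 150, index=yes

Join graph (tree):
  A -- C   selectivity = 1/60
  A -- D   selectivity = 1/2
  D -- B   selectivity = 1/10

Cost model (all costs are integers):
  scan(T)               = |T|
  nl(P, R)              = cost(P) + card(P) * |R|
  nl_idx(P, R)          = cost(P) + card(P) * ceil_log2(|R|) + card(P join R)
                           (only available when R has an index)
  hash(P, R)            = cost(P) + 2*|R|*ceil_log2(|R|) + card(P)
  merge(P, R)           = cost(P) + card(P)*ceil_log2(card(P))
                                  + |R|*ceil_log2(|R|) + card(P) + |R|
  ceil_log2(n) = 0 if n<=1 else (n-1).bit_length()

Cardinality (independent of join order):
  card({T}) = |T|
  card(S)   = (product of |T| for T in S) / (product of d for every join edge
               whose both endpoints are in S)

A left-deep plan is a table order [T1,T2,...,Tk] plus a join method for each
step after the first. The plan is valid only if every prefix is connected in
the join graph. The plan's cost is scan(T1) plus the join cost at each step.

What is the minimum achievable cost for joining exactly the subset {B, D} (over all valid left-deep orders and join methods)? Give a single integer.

2800

Selinger DP over subsets of {B,D}:
  {D}: scan cost=200, card=200
  {B}: scan cost=150, card=150
  {BD}: card=3000; try (B,hash)→2800, (D,merge)→3300, (B,merge)→3350, (D,hash)→3500, (B,nl_idx)→4800, (D,nl)→30150 …(+1); best=2800 via (B,hash)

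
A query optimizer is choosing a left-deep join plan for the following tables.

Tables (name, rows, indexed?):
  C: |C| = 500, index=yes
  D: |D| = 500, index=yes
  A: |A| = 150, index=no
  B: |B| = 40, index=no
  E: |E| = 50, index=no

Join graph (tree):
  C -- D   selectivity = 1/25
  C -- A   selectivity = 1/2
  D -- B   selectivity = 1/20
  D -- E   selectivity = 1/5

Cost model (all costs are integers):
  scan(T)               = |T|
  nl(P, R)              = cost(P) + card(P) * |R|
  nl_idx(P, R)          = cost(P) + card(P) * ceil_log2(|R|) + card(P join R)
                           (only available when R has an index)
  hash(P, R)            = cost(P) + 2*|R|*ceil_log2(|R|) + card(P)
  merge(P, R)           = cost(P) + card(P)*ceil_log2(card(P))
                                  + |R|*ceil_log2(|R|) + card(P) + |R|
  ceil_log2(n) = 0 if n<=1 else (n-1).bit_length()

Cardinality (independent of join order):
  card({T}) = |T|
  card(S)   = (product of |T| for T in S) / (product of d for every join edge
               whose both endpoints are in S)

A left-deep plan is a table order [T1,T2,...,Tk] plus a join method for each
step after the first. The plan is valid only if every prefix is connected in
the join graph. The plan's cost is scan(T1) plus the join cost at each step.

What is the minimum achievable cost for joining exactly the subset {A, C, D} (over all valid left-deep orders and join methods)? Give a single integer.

Selinger DP over subsets of {A,C,D}:
  {C}: scan cost=500, card=500
  {D}: scan cost=500, card=500
  {A}: scan cost=150, card=150
  {CD}: card=10000; try (D,hash)→10000, (C,hash)→10000, (D,merge)→10500, (C,merge)→10500, (D,nl_idx)→15000, (C,nl_idx)→15000 …(+2); best=10000 via (D,hash)
  {AC}: card=37500; try (A,hash)→3400, (C,merge)→6500, (A,merge)→6850, (C,hash)→9300, (C,nl_idx)→39000, (C,nl)→75150 …(+1); best=3400 via (A,hash)
  {ACD}: card=750000; try (A,hash)→22400, (D,hash)→49900, (A,merge)→161350, (D,merge)→645900, (D,nl_idx)→1090900, (A,nl)→1510000 …(+1); best=22400 via (A,hash)

22400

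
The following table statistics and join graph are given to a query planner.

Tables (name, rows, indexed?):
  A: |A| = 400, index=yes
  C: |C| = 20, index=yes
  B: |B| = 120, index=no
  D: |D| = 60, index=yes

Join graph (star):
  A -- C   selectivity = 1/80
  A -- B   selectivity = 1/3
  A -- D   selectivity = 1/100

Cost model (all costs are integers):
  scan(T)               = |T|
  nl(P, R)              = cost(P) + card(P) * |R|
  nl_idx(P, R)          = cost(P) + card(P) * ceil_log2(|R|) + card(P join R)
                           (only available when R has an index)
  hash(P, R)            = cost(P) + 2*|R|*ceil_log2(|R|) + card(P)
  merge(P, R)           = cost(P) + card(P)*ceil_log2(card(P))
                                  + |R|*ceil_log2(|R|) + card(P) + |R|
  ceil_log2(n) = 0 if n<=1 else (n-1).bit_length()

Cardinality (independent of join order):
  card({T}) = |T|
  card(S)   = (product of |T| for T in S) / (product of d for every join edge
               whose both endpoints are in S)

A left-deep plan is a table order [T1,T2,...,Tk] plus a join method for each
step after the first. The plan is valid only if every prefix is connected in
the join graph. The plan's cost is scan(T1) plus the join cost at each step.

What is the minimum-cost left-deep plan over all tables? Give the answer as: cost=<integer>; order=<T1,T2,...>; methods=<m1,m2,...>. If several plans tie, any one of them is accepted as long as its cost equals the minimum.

Selinger DP (subsets sized 1..n):
  {A}: scan cost=400, card=400
  {C}: scan cost=20, card=20
  {B}: scan cost=120, card=120
  {D}: scan cost=60, card=60
  {AC}: card=100; try (A,nl_idx)→300, (C,hash)→1000, (C,nl_idx)→2500, (A,merge)→4140, (C,merge)→4520, (A,hash)→7240 …(+2); best=300 via (A,nl_idx)
  {AB}: card=16000; try (B,hash)→2480, (A,merge)→5080, (B,merge)→5360, (A,hash)→7440, (A,nl_idx)→17200, (A,nl)→48120 …(+1); best=2480 via (B,hash)
  {AD}: card=240; try (A,nl_idx)→840, (D,hash)→1520, (D,nl_idx)→3040, (A,merge)→4480, (D,merge)→4820, (A,hash)→7320 …(+2); best=840 via (A,nl_idx)
  {ABC}: card=4000; try (B,merge)→2060, (B,hash)→2080, (B,nl)→12300, (C,hash)→18680, (C,nl_idx)→86480, (C,merge)→242600 …(+1); best=2060 via (B,merge)
  {ACD}: card=60; try (D,nl_idx)→960, (D,hash)→1120, (C,hash)→1280, (D,merge)→1520, (C,nl_idx)→2100, (C,merge)→3120 …(+2); best=960 via (D,nl_idx)
  {ABD}: card=9600; try (B,hash)→2760, (B,merge)→3960, (D,hash)→19200, (B,nl)→29640, (D,nl_idx)→108080, (D,merge)→242900 …(+1); best=2760 via (B,hash)
  {ABCD}: card=2400; try (B,merge)→2340, (B,hash)→2700, (D,hash)→6780, (B,nl)→8160, (C,hash)→12560, (D,nl_idx)→28460 …(+5); best=2340 via (B,merge)

cost=2340; order=C,A,D,B; methods=nl_idx,nl_idx,merge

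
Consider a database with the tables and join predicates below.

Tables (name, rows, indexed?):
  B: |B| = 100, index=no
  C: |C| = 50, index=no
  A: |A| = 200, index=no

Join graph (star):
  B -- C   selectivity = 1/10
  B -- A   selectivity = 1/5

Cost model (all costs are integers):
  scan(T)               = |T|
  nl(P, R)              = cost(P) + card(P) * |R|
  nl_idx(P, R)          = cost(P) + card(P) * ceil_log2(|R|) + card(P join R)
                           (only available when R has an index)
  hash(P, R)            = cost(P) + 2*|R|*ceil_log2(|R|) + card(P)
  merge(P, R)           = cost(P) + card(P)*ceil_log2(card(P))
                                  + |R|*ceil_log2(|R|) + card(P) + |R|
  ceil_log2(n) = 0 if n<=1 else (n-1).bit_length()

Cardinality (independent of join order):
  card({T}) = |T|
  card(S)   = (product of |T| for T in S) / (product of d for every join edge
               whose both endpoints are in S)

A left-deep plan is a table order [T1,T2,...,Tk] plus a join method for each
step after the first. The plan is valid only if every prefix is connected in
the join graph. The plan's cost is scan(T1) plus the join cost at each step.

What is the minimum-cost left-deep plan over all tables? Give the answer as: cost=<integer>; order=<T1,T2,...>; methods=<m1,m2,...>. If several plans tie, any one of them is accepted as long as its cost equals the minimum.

Selinger DP (subsets sized 1..n):
  {B}: scan cost=100, card=100
  {C}: scan cost=50, card=50
  {A}: scan cost=200, card=200
  {BC}: card=500; try (C,hash)→800, (B,merge)→1200, (C,merge)→1250, (B,hash)→1500, (B,nl)→5050, (C,nl)→5100; best=800 via (C,hash)
  {AB}: card=4000; try (B,hash)→1800, (A,merge)→2700, (B,merge)→2800, (A,hash)→3400, (A,nl)→20100, (B,nl)→20200; best=1800 via (B,hash)
  {ABC}: card=20000; try (A,hash)→4500, (C,hash)→6400, (A,merge)→7600, (C,merge)→54150, (A,nl)→100800, (C,nl)→201800; best=4500 via (A,hash)

cost=4500; order=B,C,A; methods=hash,hash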